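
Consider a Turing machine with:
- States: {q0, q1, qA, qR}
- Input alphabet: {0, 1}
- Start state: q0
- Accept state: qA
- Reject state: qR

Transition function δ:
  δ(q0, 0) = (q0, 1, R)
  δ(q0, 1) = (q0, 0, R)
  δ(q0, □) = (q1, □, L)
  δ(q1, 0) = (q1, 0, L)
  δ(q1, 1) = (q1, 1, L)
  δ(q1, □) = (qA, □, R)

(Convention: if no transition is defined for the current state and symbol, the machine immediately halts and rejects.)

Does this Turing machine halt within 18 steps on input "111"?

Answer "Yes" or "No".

Execution trace:
Initial: [q0]111
Step 1: δ(q0, 1) = (q0, 0, R) → 0[q0]11
Step 2: δ(q0, 1) = (q0, 0, R) → 00[q0]1
Step 3: δ(q0, 1) = (q0, 0, R) → 000[q0]□
Step 4: δ(q0, □) = (q1, □, L) → 00[q1]0□
Step 5: δ(q1, 0) = (q1, 0, L) → 0[q1]00□
Step 6: δ(q1, 0) = (q1, 0, L) → [q1]000□
Step 7: δ(q1, 0) = (q1, 0, L) → [q1]□000□
Step 8: δ(q1, □) = (qA, □, R) → □[qA]000□

The machine reaches the accept state qA and halts.
The machine halted after 8 steps (within the 18-step bound).

Answer: Yes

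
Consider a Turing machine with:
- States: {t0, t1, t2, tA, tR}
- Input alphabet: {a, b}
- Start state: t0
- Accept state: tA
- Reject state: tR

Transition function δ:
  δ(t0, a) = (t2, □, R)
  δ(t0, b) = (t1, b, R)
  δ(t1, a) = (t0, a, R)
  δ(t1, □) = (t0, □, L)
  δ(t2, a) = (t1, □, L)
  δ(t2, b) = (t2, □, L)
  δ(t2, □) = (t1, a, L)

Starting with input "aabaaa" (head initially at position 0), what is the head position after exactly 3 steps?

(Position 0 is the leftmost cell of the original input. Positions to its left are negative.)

Execution trace (head position shown):
Step 0: [t0]aabaaa  (head at position 0)
Step 1: move right → □[t2]abaaa  (head at position 1)
Step 2: move left → [t1]□□baaa  (head at position 0)
Step 3: move left → [t0]□□□baaa  (head at position -1)

After 3 steps, the head is at position -1.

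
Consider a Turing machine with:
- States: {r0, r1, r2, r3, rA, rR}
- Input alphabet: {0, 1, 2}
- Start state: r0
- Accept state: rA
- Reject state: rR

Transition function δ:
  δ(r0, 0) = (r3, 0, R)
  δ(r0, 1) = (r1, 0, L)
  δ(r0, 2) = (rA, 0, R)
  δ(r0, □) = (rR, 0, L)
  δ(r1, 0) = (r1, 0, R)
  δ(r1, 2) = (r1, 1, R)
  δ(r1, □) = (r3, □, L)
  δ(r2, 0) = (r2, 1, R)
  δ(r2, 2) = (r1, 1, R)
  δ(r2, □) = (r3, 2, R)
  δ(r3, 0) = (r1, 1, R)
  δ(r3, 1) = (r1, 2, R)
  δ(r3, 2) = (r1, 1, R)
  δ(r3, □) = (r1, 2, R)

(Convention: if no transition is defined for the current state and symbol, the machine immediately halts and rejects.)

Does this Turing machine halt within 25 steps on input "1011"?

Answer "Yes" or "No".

Execution trace:
Initial: [r0]1011
Step 1: δ(r0, 1) = (r1, 0, L) → [r1]□0011
Step 2: δ(r1, □) = (r3, □, L) → [r3]□□0011
Step 3: δ(r3, □) = (r1, 2, R) → 2[r1]□0011
Step 4: δ(r1, □) = (r3, □, L) → [r3]2□0011
Step 5: δ(r3, 2) = (r1, 1, R) → 1[r1]□0011
Step 6: δ(r1, □) = (r3, □, L) → [r3]1□0011
Step 7: δ(r3, 1) = (r1, 2, R) → 2[r1]□0011
Step 8: δ(r1, □) = (r3, □, L) → [r3]2□0011
Step 9: δ(r3, 2) = (r1, 1, R) → 1[r1]□0011
Step 10: δ(r1, □) = (r3, □, L) → [r3]1□0011
Step 11: δ(r3, 1) = (r1, 2, R) → 2[r1]□0011
Step 12: δ(r1, □) = (r3, □, L) → [r3]2□0011
Step 13: δ(r3, 2) = (r1, 1, R) → 1[r1]□0011
Step 14: δ(r1, □) = (r3, □, L) → [r3]1□0011
Step 15: δ(r3, 1) = (r1, 2, R) → 2[r1]□0011
Step 16: δ(r1, □) = (r3, □, L) → [r3]2□0011
Step 17: δ(r3, 2) = (r1, 1, R) → 1[r1]□0011
Step 18: δ(r1, □) = (r3, □, L) → [r3]1□0011
Step 19: δ(r3, 1) = (r1, 2, R) → 2[r1]□0011
Step 20: δ(r1, □) = (r3, □, L) → [r3]2□0011
Step 21: δ(r3, 2) = (r1, 1, R) → 1[r1]□0011
Step 22: δ(r1, □) = (r3, □, L) → [r3]1□0011
Step 23: δ(r3, 1) = (r1, 2, R) → 2[r1]□0011
Step 24: δ(r1, □) = (r3, □, L) → [r3]2□0011
Step 25: δ(r3, 2) = (r1, 1, R) → 1[r1]□0011

The machine has not reached a halting state after 25 steps.
The machine did not halt within the 25-step bound.

Answer: No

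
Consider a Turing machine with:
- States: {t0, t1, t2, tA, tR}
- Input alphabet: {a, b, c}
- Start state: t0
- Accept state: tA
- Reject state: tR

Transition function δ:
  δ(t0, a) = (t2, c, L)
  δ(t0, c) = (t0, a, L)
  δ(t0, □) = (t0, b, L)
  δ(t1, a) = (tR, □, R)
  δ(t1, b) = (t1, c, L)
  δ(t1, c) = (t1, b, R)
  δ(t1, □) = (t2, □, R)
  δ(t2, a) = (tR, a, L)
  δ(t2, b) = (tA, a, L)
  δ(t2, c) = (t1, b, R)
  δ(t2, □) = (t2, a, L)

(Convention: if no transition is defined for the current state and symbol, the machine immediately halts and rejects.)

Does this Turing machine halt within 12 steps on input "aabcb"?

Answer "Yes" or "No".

Execution trace:
Initial: [t0]aabcb
Step 1: δ(t0, a) = (t2, c, L) → [t2]□cabcb
Step 2: δ(t2, □) = (t2, a, L) → [t2]□acabcb
Step 3: δ(t2, □) = (t2, a, L) → [t2]□aacabcb
Step 4: δ(t2, □) = (t2, a, L) → [t2]□aaacabcb
Step 5: δ(t2, □) = (t2, a, L) → [t2]□aaaacabcb
Step 6: δ(t2, □) = (t2, a, L) → [t2]□aaaaacabcb
Step 7: δ(t2, □) = (t2, a, L) → [t2]□aaaaaacabcb
Step 8: δ(t2, □) = (t2, a, L) → [t2]□aaaaaaacabcb
Step 9: δ(t2, □) = (t2, a, L) → [t2]□aaaaaaaacabcb
Step 10: δ(t2, □) = (t2, a, L) → [t2]□aaaaaaaaacabcb
Step 11: δ(t2, □) = (t2, a, L) → [t2]□aaaaaaaaaacabcb
Step 12: δ(t2, □) = (t2, a, L) → [t2]□aaaaaaaaaaacabcb

The machine has not reached a halting state after 12 steps.
The machine did not halt within the 12-step bound.

Answer: No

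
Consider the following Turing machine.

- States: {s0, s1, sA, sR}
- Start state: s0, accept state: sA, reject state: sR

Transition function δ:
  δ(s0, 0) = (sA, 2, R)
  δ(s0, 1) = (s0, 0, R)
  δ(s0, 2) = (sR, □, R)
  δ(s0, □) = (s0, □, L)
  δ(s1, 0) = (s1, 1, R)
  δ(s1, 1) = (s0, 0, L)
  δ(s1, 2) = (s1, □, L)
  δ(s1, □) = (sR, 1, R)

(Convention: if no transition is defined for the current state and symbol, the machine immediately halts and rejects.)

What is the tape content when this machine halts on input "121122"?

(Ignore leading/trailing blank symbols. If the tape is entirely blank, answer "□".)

Execution trace:
Initial: [s0]121122
Step 1: δ(s0, 1) = (s0, 0, R) → 0[s0]21122
Step 2: δ(s0, 2) = (sR, □, R) → 0□[sR]1122

The machine reaches the reject state sR and halts.

Final tape (ignoring leading/trailing blanks): 0□1122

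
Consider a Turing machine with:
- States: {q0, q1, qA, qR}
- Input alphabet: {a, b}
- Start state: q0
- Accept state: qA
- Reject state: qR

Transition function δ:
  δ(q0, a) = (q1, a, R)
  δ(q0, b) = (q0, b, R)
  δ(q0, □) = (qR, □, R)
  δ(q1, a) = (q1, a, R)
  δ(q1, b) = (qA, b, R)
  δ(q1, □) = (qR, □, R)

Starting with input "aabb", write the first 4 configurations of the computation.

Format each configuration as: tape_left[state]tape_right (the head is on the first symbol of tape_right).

Transitions applied:
Step 1: δ(q0, a) = (q1, a, R)
Step 2: δ(q1, a) = (q1, a, R)
Step 3: δ(q1, b) = (qA, b, R)

The first 4 configurations are:
[q0]aabb ⊢ a[q1]abb ⊢ aa[q1]bb ⊢ aab[qA]b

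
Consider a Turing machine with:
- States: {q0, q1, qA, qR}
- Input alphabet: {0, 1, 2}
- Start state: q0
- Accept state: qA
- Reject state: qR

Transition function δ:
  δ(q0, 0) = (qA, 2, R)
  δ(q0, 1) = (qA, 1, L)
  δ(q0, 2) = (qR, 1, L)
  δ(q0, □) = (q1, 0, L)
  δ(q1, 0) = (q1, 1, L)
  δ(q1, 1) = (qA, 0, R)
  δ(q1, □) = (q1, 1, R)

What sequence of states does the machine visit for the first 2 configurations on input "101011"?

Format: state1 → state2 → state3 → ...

Execution trace:
Initial: [q0]101011
Step 1: δ(q0, 1) = (qA, 1, L) → [qA]□101011

The machine reaches the accept state qA and halts.

State sequence: q0 → qA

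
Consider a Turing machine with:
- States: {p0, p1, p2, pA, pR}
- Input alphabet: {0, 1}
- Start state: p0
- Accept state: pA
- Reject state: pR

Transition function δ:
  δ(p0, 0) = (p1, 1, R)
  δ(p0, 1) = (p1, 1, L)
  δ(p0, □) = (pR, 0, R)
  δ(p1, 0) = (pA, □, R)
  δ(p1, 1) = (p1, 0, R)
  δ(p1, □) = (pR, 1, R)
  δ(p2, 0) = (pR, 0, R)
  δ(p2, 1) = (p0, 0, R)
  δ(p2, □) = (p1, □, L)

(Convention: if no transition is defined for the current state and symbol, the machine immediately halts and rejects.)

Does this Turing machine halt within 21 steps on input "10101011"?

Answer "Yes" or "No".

Execution trace:
Initial: [p0]10101011
Step 1: δ(p0, 1) = (p1, 1, L) → [p1]□10101011
Step 2: δ(p1, □) = (pR, 1, R) → 1[pR]10101011

The machine reaches the reject state pR and halts.
The machine halted after 2 steps (within the 21-step bound).

Answer: Yes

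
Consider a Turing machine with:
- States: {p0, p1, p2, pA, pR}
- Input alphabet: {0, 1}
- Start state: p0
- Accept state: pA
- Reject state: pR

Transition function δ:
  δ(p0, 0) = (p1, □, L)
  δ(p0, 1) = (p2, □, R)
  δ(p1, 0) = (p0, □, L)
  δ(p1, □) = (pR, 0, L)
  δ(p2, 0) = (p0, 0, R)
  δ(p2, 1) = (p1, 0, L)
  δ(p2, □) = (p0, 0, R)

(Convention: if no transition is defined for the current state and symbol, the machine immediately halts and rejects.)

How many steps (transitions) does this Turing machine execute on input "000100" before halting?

Execution trace:
Initial: [p0]000100
Step 1: δ(p0, 0) = (p1, □, L) → [p1]□□00100
Step 2: δ(p1, □) = (pR, 0, L) → [pR]□0□00100

The machine reaches the reject state pR and halts.

The machine executed 2 steps before halting.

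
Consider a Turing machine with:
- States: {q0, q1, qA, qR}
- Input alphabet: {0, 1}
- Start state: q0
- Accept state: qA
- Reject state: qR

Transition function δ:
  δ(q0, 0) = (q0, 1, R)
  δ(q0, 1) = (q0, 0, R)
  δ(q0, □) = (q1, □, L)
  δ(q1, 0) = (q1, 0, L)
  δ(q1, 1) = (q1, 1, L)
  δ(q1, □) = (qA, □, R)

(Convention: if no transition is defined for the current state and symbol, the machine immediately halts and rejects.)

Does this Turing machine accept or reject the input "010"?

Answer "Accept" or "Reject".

Execution trace:
Initial: [q0]010
Step 1: δ(q0, 0) = (q0, 1, R) → 1[q0]10
Step 2: δ(q0, 1) = (q0, 0, R) → 10[q0]0
Step 3: δ(q0, 0) = (q0, 1, R) → 101[q0]□
Step 4: δ(q0, □) = (q1, □, L) → 10[q1]1□
Step 5: δ(q1, 1) = (q1, 1, L) → 1[q1]01□
Step 6: δ(q1, 0) = (q1, 0, L) → [q1]101□
Step 7: δ(q1, 1) = (q1, 1, L) → [q1]□101□
Step 8: δ(q1, □) = (qA, □, R) → □[qA]101□

The machine reaches the accept state qA and halts.

Answer: Accept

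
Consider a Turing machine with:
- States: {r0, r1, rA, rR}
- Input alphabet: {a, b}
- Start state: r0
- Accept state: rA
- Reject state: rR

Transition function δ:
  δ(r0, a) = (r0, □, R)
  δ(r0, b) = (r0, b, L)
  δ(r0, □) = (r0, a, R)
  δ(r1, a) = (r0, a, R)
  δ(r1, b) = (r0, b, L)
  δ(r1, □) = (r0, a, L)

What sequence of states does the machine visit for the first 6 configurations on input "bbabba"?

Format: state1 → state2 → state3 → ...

Execution trace:
Initial: [r0]bbabba
Step 1: δ(r0, b) = (r0, b, L) → [r0]□bbabba
Step 2: δ(r0, □) = (r0, a, R) → a[r0]bbabba
Step 3: δ(r0, b) = (r0, b, L) → [r0]abbabba
Step 4: δ(r0, a) = (r0, □, R) → □[r0]bbabba
Step 5: δ(r0, b) = (r0, b, L) → [r0]□bbabba

State sequence: r0 → r0 → r0 → r0 → r0 → r0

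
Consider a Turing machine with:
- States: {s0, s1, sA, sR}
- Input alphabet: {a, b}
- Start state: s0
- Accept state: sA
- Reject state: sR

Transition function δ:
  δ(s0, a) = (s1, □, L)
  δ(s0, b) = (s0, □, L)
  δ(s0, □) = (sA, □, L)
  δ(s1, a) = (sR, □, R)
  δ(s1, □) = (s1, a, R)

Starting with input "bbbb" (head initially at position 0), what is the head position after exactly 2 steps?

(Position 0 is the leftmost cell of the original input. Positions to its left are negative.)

Execution trace (head position shown):
Step 0: [s0]bbbb  (head at position 0)
Step 1: move left → [s0]□□bbb  (head at position -1)
Step 2: move left → [sA]□□□bbb  (head at position -2)

After 2 steps, the head is at position -2.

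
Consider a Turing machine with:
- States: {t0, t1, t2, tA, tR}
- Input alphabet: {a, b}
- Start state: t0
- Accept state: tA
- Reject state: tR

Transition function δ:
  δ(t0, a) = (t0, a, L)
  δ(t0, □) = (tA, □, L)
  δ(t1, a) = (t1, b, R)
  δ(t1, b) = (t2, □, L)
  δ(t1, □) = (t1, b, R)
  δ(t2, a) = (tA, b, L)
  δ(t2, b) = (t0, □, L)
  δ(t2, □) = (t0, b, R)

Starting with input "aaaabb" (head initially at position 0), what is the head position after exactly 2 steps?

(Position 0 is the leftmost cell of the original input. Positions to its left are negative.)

Execution trace (head position shown):
Step 0: [t0]aaaabb  (head at position 0)
Step 1: move left → [t0]□aaaabb  (head at position -1)
Step 2: move left → [tA]□□aaaabb  (head at position -2)

After 2 steps, the head is at position -2.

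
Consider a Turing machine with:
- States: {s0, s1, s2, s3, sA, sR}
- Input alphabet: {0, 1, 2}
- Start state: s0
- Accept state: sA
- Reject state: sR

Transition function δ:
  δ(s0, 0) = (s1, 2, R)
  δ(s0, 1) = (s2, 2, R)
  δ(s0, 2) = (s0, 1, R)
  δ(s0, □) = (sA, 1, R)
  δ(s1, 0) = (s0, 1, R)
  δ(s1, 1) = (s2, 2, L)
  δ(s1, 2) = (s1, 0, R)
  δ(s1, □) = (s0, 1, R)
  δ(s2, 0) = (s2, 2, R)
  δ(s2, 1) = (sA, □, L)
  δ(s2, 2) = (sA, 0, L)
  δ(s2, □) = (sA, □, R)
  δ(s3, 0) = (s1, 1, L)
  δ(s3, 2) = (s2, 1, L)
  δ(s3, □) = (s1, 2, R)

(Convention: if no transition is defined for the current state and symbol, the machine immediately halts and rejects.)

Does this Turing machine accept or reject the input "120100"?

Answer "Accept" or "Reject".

Execution trace:
Initial: [s0]120100
Step 1: δ(s0, 1) = (s2, 2, R) → 2[s2]20100
Step 2: δ(s2, 2) = (sA, 0, L) → [sA]200100

The machine reaches the accept state sA and halts.

Answer: Accept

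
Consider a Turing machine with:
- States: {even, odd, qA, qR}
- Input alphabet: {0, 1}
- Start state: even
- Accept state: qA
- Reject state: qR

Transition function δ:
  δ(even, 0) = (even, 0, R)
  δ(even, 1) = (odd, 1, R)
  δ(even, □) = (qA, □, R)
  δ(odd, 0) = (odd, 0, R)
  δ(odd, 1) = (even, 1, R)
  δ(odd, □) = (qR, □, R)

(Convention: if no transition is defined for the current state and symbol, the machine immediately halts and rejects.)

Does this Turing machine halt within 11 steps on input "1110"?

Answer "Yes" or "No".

Execution trace:
Initial: [even]1110
Step 1: δ(even, 1) = (odd, 1, R) → 1[odd]110
Step 2: δ(odd, 1) = (even, 1, R) → 11[even]10
Step 3: δ(even, 1) = (odd, 1, R) → 111[odd]0
Step 4: δ(odd, 0) = (odd, 0, R) → 1110[odd]□
Step 5: δ(odd, □) = (qR, □, R) → 1110□[qR]□

The machine reaches the reject state qR and halts.
The machine halted after 5 steps (within the 11-step bound).

Answer: Yes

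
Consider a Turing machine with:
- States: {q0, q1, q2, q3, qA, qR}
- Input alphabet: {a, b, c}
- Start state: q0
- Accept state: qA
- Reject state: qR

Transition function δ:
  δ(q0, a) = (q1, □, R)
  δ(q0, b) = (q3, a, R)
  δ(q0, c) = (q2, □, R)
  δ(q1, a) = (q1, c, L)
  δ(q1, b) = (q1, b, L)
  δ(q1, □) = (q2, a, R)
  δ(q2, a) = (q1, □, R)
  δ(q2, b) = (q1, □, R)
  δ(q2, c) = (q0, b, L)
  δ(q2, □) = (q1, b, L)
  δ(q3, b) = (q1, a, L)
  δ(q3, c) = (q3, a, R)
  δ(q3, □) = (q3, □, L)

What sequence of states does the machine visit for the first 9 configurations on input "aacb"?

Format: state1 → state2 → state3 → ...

Execution trace:
Initial: [q0]aacb
Step 1: δ(q0, a) = (q1, □, R) → □[q1]acb
Step 2: δ(q1, a) = (q1, c, L) → [q1]□ccb
Step 3: δ(q1, □) = (q2, a, R) → a[q2]ccb
Step 4: δ(q2, c) = (q0, b, L) → [q0]abcb
Step 5: δ(q0, a) = (q1, □, R) → □[q1]bcb
Step 6: δ(q1, b) = (q1, b, L) → [q1]□bcb
Step 7: δ(q1, □) = (q2, a, R) → a[q2]bcb
Step 8: δ(q2, b) = (q1, □, R) → a□[q1]cb

No transition is defined for δ(q1, c). By convention the machine halts and rejects.

State sequence: q0 → q1 → q1 → q2 → q0 → q1 → q1 → q2 → q1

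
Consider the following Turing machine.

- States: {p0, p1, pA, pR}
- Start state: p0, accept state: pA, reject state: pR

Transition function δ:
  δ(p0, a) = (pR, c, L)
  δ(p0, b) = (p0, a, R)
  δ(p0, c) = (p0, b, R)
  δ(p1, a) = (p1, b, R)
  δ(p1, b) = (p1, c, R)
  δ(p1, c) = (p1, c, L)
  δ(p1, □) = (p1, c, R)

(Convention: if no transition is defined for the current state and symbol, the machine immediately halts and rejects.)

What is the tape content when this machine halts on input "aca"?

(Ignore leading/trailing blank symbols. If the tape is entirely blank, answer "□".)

Execution trace:
Initial: [p0]aca
Step 1: δ(p0, a) = (pR, c, L) → [pR]□cca

The machine reaches the reject state pR and halts.

Final tape (ignoring leading/trailing blanks): cca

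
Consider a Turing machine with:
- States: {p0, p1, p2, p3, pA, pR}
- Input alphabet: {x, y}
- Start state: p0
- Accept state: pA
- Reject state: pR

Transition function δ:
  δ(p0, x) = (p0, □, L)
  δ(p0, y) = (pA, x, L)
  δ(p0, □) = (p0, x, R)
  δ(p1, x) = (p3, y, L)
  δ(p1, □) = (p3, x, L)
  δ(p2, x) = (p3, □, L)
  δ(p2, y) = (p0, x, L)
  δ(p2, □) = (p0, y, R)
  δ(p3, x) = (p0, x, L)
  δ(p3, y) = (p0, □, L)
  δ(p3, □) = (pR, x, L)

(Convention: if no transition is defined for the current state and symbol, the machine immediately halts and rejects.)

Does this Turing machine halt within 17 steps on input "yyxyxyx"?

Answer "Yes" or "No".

Execution trace:
Initial: [p0]yyxyxyx
Step 1: δ(p0, y) = (pA, x, L) → [pA]□xyxyxyx

The machine reaches the accept state pA and halts.
The machine halted after 1 step (within the 17-step bound).

Answer: Yes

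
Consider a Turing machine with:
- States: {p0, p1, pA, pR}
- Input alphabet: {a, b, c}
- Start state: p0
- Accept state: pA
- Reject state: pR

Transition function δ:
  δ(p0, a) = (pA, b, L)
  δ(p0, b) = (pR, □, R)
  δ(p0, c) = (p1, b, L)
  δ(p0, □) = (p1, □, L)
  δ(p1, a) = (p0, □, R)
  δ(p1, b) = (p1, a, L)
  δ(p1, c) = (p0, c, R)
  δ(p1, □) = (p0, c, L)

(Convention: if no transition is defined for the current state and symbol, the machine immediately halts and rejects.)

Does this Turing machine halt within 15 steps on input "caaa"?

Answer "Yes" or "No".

Execution trace:
Initial: [p0]caaa
Step 1: δ(p0, c) = (p1, b, L) → [p1]□baaa
Step 2: δ(p1, □) = (p0, c, L) → [p0]□cbaaa
Step 3: δ(p0, □) = (p1, □, L) → [p1]□□cbaaa
Step 4: δ(p1, □) = (p0, c, L) → [p0]□c□cbaaa
Step 5: δ(p0, □) = (p1, □, L) → [p1]□□c□cbaaa
Step 6: δ(p1, □) = (p0, c, L) → [p0]□c□c□cbaaa
Step 7: δ(p0, □) = (p1, □, L) → [p1]□□c□c□cbaaa
Step 8: δ(p1, □) = (p0, c, L) → [p0]□c□c□c□cbaaa
Step 9: δ(p0, □) = (p1, □, L) → [p1]□□c□c□c□cbaaa
Step 10: δ(p1, □) = (p0, c, L) → [p0]□c□c□c□c□cbaaa
Step 11: δ(p0, □) = (p1, □, L) → [p1]□□c□c□c□c□cbaaa
Step 12: δ(p1, □) = (p0, c, L) → [p0]□c□c□c□c□c□cbaaa
Step 13: δ(p0, □) = (p1, □, L) → [p1]□□c□c□c□c□c□cbaaa
Step 14: δ(p1, □) = (p0, c, L) → [p0]□c□c□c□c□c□c□cbaaa
Step 15: δ(p0, □) = (p1, □, L) → [p1]□□c□c□c□c□c□c□cbaaa

The machine has not reached a halting state after 15 steps.
The machine did not halt within the 15-step bound.

Answer: No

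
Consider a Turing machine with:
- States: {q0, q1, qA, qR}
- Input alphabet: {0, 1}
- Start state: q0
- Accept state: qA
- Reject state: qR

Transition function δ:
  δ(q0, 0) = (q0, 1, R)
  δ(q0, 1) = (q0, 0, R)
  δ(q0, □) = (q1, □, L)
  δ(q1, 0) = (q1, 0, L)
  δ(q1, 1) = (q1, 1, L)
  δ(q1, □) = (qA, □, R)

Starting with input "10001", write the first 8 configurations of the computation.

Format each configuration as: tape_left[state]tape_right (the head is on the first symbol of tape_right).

Transitions applied:
Step 1: δ(q0, 1) = (q0, 0, R)
Step 2: δ(q0, 0) = (q0, 1, R)
Step 3: δ(q0, 0) = (q0, 1, R)
Step 4: δ(q0, 0) = (q0, 1, R)
Step 5: δ(q0, 1) = (q0, 0, R)
Step 6: δ(q0, □) = (q1, □, L)
Step 7: δ(q1, 0) = (q1, 0, L)

The first 8 configurations are:
[q0]10001 ⊢ 0[q0]0001 ⊢ 01[q0]001 ⊢ 011[q0]01 ⊢ 0111[q0]1 ⊢ 01110[q0]□ ⊢ 0111[q1]0□ ⊢ 011[q1]10□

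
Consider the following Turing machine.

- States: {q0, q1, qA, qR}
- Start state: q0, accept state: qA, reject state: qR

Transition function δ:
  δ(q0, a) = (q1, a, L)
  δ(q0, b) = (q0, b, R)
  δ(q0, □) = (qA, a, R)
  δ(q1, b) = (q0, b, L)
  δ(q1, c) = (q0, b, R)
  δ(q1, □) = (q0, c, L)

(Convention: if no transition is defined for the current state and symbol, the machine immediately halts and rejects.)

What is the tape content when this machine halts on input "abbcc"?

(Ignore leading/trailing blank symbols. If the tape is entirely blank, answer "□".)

Execution trace:
Initial: [q0]abbcc
Step 1: δ(q0, a) = (q1, a, L) → [q1]□abbcc
Step 2: δ(q1, □) = (q0, c, L) → [q0]□cabbcc
Step 3: δ(q0, □) = (qA, a, R) → a[qA]cabbcc

The machine reaches the accept state qA and halts.

Final tape (ignoring leading/trailing blanks): acabbcc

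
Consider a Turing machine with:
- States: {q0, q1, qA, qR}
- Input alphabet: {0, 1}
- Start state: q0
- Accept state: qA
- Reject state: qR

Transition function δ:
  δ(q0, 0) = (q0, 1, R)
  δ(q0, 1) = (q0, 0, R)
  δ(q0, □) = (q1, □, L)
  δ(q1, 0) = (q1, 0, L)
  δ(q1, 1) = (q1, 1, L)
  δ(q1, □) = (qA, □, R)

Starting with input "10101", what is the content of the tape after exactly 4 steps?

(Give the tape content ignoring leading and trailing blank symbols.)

Execution trace:
Initial: [q0]10101
Step 1: δ(q0, 1) = (q0, 0, R) → 0[q0]0101
Step 2: δ(q0, 0) = (q0, 1, R) → 01[q0]101
Step 3: δ(q0, 1) = (q0, 0, R) → 010[q0]01
Step 4: δ(q0, 0) = (q0, 1, R) → 0101[q0]1

After 4 steps, the tape (ignoring leading/trailing blanks) is: 01011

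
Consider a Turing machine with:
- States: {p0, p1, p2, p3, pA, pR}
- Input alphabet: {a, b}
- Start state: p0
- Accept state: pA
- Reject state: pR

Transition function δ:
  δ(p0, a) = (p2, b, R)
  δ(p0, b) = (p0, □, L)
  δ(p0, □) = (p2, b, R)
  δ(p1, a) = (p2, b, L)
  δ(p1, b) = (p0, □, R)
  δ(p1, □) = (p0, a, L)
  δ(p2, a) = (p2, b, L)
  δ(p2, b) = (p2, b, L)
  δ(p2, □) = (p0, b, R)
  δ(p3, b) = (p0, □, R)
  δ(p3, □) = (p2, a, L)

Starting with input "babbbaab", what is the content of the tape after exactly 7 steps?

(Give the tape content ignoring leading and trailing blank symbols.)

Execution trace:
Initial: [p0]babbbaab
Step 1: δ(p0, b) = (p0, □, L) → [p0]□□abbbaab
Step 2: δ(p0, □) = (p2, b, R) → b[p2]□abbbaab
Step 3: δ(p2, □) = (p0, b, R) → bb[p0]abbbaab
Step 4: δ(p0, a) = (p2, b, R) → bbb[p2]bbbaab
Step 5: δ(p2, b) = (p2, b, L) → bb[p2]bbbbaab
Step 6: δ(p2, b) = (p2, b, L) → b[p2]bbbbbaab
Step 7: δ(p2, b) = (p2, b, L) → [p2]bbbbbbaab

After 7 steps, the tape (ignoring leading/trailing blanks) is: bbbbbbaab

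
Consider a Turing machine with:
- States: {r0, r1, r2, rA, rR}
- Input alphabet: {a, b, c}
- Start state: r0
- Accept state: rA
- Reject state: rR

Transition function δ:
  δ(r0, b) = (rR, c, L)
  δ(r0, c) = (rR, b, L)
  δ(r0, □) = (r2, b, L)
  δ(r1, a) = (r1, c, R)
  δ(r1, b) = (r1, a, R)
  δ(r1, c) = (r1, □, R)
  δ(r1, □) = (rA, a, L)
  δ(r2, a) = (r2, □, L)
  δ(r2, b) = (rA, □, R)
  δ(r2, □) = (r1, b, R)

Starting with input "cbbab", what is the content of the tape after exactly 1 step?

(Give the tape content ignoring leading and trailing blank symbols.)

Execution trace:
Initial: [r0]cbbab
Step 1: δ(r0, c) = (rR, b, L) → [rR]□bbbab

The machine reaches the reject state rR and halts.

After 1 step, the tape (ignoring leading/trailing blanks) is: bbbab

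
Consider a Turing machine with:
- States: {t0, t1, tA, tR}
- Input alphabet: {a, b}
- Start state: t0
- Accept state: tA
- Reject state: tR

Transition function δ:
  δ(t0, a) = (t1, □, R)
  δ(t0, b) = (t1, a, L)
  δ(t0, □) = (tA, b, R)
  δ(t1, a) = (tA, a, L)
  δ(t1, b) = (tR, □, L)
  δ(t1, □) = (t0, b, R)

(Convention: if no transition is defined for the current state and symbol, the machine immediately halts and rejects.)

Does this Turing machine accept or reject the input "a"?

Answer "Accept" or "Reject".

Execution trace:
Initial: [t0]a
Step 1: δ(t0, a) = (t1, □, R) → □[t1]□
Step 2: δ(t1, □) = (t0, b, R) → □b[t0]□
Step 3: δ(t0, □) = (tA, b, R) → □bb[tA]□

The machine reaches the accept state tA and halts.

Answer: Accept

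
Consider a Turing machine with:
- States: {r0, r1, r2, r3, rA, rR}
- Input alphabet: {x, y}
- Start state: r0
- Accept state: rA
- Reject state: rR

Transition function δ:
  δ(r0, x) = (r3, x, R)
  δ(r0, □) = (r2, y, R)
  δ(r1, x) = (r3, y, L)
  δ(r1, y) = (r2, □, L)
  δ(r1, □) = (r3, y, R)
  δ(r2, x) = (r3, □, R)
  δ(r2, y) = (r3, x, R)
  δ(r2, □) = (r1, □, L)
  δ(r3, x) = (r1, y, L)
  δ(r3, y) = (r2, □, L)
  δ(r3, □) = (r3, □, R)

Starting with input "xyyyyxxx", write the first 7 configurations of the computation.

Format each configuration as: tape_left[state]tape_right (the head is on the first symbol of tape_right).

Transitions applied:
Step 1: δ(r0, x) = (r3, x, R)
Step 2: δ(r3, y) = (r2, □, L)
Step 3: δ(r2, x) = (r3, □, R)
Step 4: δ(r3, □) = (r3, □, R)
Step 5: δ(r3, y) = (r2, □, L)
Step 6: δ(r2, □) = (r1, □, L)

The first 7 configurations are:
[r0]xyyyyxxx ⊢ x[r3]yyyyxxx ⊢ [r2]x□yyyxxx ⊢ □[r3]□yyyxxx ⊢ □□[r3]yyyxxx ⊢ □[r2]□□yyxxx ⊢ [r1]□□□yyxxx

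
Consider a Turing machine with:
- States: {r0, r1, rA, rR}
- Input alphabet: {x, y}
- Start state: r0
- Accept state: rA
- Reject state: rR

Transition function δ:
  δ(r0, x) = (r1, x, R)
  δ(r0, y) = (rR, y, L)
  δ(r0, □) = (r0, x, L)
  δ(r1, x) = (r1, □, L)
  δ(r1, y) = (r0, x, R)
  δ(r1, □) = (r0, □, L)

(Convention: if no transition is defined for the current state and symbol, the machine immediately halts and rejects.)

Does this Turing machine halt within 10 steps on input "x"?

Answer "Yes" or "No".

Execution trace:
Initial: [r0]x
Step 1: δ(r0, x) = (r1, x, R) → x[r1]□
Step 2: δ(r1, □) = (r0, □, L) → [r0]x□
Step 3: δ(r0, x) = (r1, x, R) → x[r1]□
Step 4: δ(r1, □) = (r0, □, L) → [r0]x□
Step 5: δ(r0, x) = (r1, x, R) → x[r1]□
Step 6: δ(r1, □) = (r0, □, L) → [r0]x□
Step 7: δ(r0, x) = (r1, x, R) → x[r1]□
Step 8: δ(r1, □) = (r0, □, L) → [r0]x□
Step 9: δ(r0, x) = (r1, x, R) → x[r1]□
Step 10: δ(r1, □) = (r0, □, L) → [r0]x□

The machine has not reached a halting state after 10 steps.
The machine did not halt within the 10-step bound.

Answer: No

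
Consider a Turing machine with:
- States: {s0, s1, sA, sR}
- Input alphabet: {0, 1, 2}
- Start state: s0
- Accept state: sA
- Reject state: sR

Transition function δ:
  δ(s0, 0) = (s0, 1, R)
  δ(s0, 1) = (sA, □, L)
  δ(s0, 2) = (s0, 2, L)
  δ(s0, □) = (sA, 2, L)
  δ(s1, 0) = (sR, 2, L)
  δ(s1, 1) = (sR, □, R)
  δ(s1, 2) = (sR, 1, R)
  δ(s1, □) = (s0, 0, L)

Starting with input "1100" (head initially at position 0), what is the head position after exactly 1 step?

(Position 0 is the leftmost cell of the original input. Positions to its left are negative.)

Execution trace (head position shown):
Step 0: [s0]1100  (head at position 0)
Step 1: move left → [sA]□□100  (head at position -1)

After 1 step, the head is at position -1.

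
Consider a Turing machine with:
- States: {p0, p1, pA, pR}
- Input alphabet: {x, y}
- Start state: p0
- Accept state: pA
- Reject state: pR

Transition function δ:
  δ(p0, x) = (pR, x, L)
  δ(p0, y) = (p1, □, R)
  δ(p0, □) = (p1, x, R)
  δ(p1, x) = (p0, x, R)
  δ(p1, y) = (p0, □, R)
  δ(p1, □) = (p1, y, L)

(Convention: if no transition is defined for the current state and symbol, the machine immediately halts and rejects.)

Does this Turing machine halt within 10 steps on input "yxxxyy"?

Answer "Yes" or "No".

Execution trace:
Initial: [p0]yxxxyy
Step 1: δ(p0, y) = (p1, □, R) → □[p1]xxxyy
Step 2: δ(p1, x) = (p0, x, R) → □x[p0]xxyy
Step 3: δ(p0, x) = (pR, x, L) → □[pR]xxxyy

The machine reaches the reject state pR and halts.
The machine halted after 3 steps (within the 10-step bound).

Answer: Yes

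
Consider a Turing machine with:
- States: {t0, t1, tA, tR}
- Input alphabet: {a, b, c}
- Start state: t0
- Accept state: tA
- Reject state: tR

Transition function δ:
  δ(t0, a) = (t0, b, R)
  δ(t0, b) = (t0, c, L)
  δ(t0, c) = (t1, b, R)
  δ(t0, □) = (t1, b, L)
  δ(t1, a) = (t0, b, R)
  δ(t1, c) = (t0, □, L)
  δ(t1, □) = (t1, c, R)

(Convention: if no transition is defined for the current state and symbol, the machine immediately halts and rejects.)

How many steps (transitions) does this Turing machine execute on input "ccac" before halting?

Execution trace:
Initial: [t0]ccac
Step 1: δ(t0, c) = (t1, b, R) → b[t1]cac
Step 2: δ(t1, c) = (t0, □, L) → [t0]b□ac
Step 3: δ(t0, b) = (t0, c, L) → [t0]□c□ac
Step 4: δ(t0, □) = (t1, b, L) → [t1]□bc□ac
Step 5: δ(t1, □) = (t1, c, R) → c[t1]bc□ac

No transition is defined for δ(t1, b). By convention the machine halts and rejects.

The machine executed 5 steps before halting.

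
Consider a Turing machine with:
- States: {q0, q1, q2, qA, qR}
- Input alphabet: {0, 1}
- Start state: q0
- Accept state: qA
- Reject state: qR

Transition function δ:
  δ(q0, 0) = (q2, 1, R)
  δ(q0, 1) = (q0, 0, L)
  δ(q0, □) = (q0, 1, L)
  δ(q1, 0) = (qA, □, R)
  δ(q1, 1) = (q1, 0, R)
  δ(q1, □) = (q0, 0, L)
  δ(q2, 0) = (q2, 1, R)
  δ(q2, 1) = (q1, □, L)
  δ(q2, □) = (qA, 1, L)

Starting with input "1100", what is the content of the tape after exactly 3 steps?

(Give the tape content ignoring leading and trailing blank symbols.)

Execution trace:
Initial: [q0]1100
Step 1: δ(q0, 1) = (q0, 0, L) → [q0]□0100
Step 2: δ(q0, □) = (q0, 1, L) → [q0]□10100
Step 3: δ(q0, □) = (q0, 1, L) → [q0]□110100

After 3 steps, the tape (ignoring leading/trailing blanks) is: 110100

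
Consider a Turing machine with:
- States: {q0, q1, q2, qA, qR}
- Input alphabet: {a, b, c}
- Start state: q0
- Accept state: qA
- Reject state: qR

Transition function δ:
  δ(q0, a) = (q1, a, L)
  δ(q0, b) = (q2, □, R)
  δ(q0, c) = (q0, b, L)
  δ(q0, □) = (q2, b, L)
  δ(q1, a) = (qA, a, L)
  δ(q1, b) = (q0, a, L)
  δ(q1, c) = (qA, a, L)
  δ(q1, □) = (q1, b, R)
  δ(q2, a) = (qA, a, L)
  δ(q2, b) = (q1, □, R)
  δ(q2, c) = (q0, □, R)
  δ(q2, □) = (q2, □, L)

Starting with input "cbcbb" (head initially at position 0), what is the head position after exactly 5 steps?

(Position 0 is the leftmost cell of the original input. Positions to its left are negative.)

Execution trace (head position shown):
Step 0: [q0]cbcbb  (head at position 0)
Step 1: move left → [q0]□bbcbb  (head at position -1)
Step 2: move left → [q2]□bbbcbb  (head at position -2)
Step 3: move left → [q2]□□bbbcbb  (head at position -3)
Step 4: move left → [q2]□□□bbbcbb  (head at position -4)
Step 5: move left → [q2]□□□□bbbcbb  (head at position -5)

After 5 steps, the head is at position -5.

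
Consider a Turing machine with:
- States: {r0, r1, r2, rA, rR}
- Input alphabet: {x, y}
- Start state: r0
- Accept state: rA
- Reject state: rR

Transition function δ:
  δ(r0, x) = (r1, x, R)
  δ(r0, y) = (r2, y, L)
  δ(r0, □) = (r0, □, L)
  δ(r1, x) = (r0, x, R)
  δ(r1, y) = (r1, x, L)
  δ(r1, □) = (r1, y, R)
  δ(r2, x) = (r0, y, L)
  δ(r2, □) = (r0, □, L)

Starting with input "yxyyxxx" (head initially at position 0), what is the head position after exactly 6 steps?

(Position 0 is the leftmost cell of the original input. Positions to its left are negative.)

Execution trace (head position shown):
Step 0: [r0]yxyyxxx  (head at position 0)
Step 1: move left → [r2]□yxyyxxx  (head at position -1)
Step 2: move left → [r0]□□yxyyxxx  (head at position -2)
Step 3: move left → [r0]□□□yxyyxxx  (head at position -3)
Step 4: move left → [r0]□□□□yxyyxxx  (head at position -4)
Step 5: move left → [r0]□□□□□yxyyxxx  (head at position -5)
Step 6: move left → [r0]□□□□□□yxyyxxx  (head at position -6)

After 6 steps, the head is at position -6.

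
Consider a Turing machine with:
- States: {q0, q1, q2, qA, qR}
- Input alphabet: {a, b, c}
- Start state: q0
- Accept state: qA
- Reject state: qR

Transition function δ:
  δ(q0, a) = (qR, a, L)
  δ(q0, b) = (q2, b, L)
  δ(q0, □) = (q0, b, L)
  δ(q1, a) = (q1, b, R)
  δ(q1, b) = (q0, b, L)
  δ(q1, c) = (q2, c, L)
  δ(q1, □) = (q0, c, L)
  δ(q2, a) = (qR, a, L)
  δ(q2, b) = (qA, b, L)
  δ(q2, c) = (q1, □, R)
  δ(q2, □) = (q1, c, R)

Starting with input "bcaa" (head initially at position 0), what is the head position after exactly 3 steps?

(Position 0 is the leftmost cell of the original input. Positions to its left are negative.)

Execution trace (head position shown):
Step 0: [q0]bcaa  (head at position 0)
Step 1: move left → [q2]□bcaa  (head at position -1)
Step 2: move right → c[q1]bcaa  (head at position 0)
Step 3: move left → [q0]cbcaa  (head at position -1)

After 3 steps, the head is at position -1.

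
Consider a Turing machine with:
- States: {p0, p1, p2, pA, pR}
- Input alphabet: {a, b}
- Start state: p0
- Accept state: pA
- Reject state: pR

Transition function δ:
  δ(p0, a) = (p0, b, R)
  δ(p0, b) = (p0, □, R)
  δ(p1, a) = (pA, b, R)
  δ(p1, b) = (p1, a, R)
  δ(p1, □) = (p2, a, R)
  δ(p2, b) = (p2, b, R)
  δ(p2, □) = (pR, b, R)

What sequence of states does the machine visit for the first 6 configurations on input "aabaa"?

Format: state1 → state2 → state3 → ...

Execution trace:
Initial: [p0]aabaa
Step 1: δ(p0, a) = (p0, b, R) → b[p0]abaa
Step 2: δ(p0, a) = (p0, b, R) → bb[p0]baa
Step 3: δ(p0, b) = (p0, □, R) → bb□[p0]aa
Step 4: δ(p0, a) = (p0, b, R) → bb□b[p0]a
Step 5: δ(p0, a) = (p0, b, R) → bb□bb[p0]□

No transition is defined for δ(p0, □). By convention the machine halts and rejects.

State sequence: p0 → p0 → p0 → p0 → p0 → p0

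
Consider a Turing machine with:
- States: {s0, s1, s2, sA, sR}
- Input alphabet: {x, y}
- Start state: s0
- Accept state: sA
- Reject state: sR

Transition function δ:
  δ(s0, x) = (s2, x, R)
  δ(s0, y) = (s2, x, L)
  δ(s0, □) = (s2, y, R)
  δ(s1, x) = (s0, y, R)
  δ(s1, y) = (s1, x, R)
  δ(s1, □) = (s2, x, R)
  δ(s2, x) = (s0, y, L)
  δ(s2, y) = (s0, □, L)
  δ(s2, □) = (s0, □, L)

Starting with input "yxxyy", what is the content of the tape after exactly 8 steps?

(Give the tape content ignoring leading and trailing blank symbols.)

Execution trace:
Initial: [s0]yxxyy
Step 1: δ(s0, y) = (s2, x, L) → [s2]□xxxyy
Step 2: δ(s2, □) = (s0, □, L) → [s0]□□xxxyy
Step 3: δ(s0, □) = (s2, y, R) → y[s2]□xxxyy
Step 4: δ(s2, □) = (s0, □, L) → [s0]y□xxxyy
Step 5: δ(s0, y) = (s2, x, L) → [s2]□x□xxxyy
Step 6: δ(s2, □) = (s0, □, L) → [s0]□□x□xxxyy
Step 7: δ(s0, □) = (s2, y, R) → y[s2]□x□xxxyy
Step 8: δ(s2, □) = (s0, □, L) → [s0]y□x□xxxyy

After 8 steps, the tape (ignoring leading/trailing blanks) is: y□x□xxxyy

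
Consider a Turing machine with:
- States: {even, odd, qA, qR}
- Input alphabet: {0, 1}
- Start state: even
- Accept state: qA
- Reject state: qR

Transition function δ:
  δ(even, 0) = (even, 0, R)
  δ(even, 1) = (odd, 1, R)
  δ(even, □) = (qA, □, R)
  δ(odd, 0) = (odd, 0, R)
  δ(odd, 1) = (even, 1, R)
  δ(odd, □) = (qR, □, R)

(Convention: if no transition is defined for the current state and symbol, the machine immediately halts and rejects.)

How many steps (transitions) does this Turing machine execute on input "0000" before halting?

Execution trace:
Initial: [even]0000
Step 1: δ(even, 0) = (even, 0, R) → 0[even]000
Step 2: δ(even, 0) = (even, 0, R) → 00[even]00
Step 3: δ(even, 0) = (even, 0, R) → 000[even]0
Step 4: δ(even, 0) = (even, 0, R) → 0000[even]□
Step 5: δ(even, □) = (qA, □, R) → 0000□[qA]□

The machine reaches the accept state qA and halts.

The machine executed 5 steps before halting.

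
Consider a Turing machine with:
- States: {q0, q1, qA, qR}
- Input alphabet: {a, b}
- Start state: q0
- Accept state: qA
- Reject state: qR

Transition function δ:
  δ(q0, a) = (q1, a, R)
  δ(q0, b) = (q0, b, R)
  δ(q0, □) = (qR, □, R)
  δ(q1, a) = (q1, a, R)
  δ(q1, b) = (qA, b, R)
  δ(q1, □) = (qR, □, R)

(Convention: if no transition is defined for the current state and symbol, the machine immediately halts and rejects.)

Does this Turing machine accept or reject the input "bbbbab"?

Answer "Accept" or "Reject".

Execution trace:
Initial: [q0]bbbbab
Step 1: δ(q0, b) = (q0, b, R) → b[q0]bbbab
Step 2: δ(q0, b) = (q0, b, R) → bb[q0]bbab
Step 3: δ(q0, b) = (q0, b, R) → bbb[q0]bab
Step 4: δ(q0, b) = (q0, b, R) → bbbb[q0]ab
Step 5: δ(q0, a) = (q1, a, R) → bbbba[q1]b
Step 6: δ(q1, b) = (qA, b, R) → bbbbab[qA]□

The machine reaches the accept state qA and halts.

Answer: Accept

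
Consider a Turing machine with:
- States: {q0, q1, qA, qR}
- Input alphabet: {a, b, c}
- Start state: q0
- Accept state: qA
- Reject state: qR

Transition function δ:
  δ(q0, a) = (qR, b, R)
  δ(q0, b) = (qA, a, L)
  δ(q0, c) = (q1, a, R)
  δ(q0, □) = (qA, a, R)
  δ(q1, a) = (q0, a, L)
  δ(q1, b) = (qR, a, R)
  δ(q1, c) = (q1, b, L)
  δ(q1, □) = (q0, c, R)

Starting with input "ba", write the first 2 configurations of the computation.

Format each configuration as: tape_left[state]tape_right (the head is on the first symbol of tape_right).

Transitions applied:
Step 1: δ(q0, b) = (qA, a, L)

The first 2 configurations are:
[q0]ba ⊢ [qA]□aa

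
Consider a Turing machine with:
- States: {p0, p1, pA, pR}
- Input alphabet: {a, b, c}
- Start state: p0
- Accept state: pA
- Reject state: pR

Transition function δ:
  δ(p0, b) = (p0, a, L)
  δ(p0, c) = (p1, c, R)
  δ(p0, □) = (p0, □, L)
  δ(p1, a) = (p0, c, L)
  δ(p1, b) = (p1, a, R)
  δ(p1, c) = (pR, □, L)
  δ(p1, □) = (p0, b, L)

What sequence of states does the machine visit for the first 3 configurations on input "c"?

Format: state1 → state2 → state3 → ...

Execution trace:
Initial: [p0]c
Step 1: δ(p0, c) = (p1, c, R) → c[p1]□
Step 2: δ(p1, □) = (p0, b, L) → [p0]cb

State sequence: p0 → p1 → p0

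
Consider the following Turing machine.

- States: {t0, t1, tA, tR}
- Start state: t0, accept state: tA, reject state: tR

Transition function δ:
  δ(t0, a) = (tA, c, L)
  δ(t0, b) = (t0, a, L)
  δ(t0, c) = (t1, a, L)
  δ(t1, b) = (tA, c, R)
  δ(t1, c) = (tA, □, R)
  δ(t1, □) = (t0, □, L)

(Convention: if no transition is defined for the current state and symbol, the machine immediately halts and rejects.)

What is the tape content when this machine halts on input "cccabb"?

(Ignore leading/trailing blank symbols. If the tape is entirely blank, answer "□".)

Execution trace:
Initial: [t0]cccabb
Step 1: δ(t0, c) = (t1, a, L) → [t1]□accabb
Step 2: δ(t1, □) = (t0, □, L) → [t0]□□accabb

No transition is defined for δ(t0, □). By convention the machine halts and rejects.

Final tape (ignoring leading/trailing blanks): accabb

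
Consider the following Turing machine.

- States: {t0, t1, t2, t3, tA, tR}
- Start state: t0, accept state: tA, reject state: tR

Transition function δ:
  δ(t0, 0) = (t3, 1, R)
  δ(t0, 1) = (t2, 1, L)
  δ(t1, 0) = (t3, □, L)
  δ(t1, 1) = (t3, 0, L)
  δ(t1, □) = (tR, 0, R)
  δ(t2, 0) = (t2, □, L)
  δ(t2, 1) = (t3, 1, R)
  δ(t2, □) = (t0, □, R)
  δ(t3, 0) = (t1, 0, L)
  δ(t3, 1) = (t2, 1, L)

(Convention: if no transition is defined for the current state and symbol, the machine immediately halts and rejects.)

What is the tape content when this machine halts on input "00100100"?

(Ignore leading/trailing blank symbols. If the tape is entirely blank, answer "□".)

Execution trace:
Initial: [t0]00100100
Step 1: δ(t0, 0) = (t3, 1, R) → 1[t3]0100100
Step 2: δ(t3, 0) = (t1, 0, L) → [t1]10100100
Step 3: δ(t1, 1) = (t3, 0, L) → [t3]□00100100

No transition is defined for δ(t3, □). By convention the machine halts and rejects.

Final tape (ignoring leading/trailing blanks): 00100100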